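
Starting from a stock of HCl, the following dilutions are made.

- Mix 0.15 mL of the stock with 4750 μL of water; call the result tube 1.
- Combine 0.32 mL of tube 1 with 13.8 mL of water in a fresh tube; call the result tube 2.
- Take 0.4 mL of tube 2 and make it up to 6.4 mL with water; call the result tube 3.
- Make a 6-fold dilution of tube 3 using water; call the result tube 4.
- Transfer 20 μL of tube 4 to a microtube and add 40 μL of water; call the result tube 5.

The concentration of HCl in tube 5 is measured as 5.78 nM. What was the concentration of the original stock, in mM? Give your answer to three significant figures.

2.40 mM

Step 1: 0.15 mL + 4750 μL = 4.9 mL total → factor 4.9/0.15 = 32.667
Step 2: 0.32 mL + 13.8 mL = 14.12 mL total → factor 14.12/0.32 = 44.125
Step 3: 0.4 mL brought to 6.4 mL → factor 6.4/0.4 = 16
Step 4: 6-fold → factor 6
Step 5: 20 μL + 40 μL = 60 μL total → factor 60/20 = 3
Overall dilution factor = 32.667 × 44.125 × 16 × 6 × 3 = 4.1513 × 10^5
Stock = 5.78 nM × 4.1513 × 10^5 = 2.399 × 10^6 nM = 2.40 mM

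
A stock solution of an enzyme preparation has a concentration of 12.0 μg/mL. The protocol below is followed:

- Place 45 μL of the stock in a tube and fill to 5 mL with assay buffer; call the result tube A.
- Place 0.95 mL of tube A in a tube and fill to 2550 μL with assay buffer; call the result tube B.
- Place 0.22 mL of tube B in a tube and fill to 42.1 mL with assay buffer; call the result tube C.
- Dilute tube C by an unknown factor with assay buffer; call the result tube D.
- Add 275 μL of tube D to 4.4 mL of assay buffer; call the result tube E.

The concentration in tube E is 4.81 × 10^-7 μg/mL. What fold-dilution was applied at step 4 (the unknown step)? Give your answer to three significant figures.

Step 1: 45 μL brought to 5 mL → factor 5000/45 = 111.11
Step 2: 0.95 mL brought to 2550 μL → factor 2.55/0.95 = 2.6842
Step 3: 0.22 mL brought to 42.1 mL → factor 42.1/0.22 = 191.36
Step 4: unknown factor x
Step 5: 275 μL + 4.4 mL = 4675 μL total → factor 4675/275 = 17
Product of known-step factors = 9.7025 × 10^5
Overall factor = 12.0 μg/mL / (4.81 × 10^-7 μg/mL) = 2.4948 × 10^7
x = 2.4948 × 10^7 / 9.7025 × 10^5 = 25.7

25.7-fold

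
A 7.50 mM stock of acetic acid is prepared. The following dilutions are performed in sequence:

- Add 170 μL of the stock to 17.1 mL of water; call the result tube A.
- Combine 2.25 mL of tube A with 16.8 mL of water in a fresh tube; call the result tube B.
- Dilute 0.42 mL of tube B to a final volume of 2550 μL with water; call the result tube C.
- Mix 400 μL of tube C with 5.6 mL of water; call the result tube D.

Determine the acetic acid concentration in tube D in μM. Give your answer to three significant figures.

0.0957 μM

Step 1: 170 μL + 17.1 mL = 17270 μL total → factor 17270/170 = 101.59
Step 2: 2.25 mL + 16.8 mL = 19.05 mL total → factor 19.05/2.25 = 8.4667
Step 3: 0.42 mL brought to 2550 μL → factor 2.55/0.42 = 6.0714
Step 4: 400 μL + 5.6 mL = 6000 μL total → factor 6000/400 = 15
Overall dilution factor = 101.59 × 8.4667 × 6.0714 × 15 = 78332
Final = 7.50 mM / 78332 = 9.575 × 10^-5 mM = 0.0957 μM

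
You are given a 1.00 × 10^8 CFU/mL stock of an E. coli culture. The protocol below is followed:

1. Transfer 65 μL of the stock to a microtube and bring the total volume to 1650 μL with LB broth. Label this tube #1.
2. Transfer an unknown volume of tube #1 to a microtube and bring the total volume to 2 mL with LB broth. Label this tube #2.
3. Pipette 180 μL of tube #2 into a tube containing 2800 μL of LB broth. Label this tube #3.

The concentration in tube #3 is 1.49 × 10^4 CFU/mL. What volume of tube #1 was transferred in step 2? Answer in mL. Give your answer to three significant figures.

Step 1: 65 μL brought to 1650 μL → factor 1650/65 = 25.385
Step 2: v brought to 2 mL → factor = 2 mL/v
Step 3: 180 μL + 2800 μL = 2980 μL total → factor 2980/180 = 16.556
Product of known-step factors = 420.26
Overall factor = 1.00 × 10^8 CFU/mL / (1.49 × 10^4 CFU/mL) = 6711.4
Step-2 factor = 6711.4 / 420.26 = 15.97
v = 2 mL / 15.97 = 0.125 mL

0.125 mL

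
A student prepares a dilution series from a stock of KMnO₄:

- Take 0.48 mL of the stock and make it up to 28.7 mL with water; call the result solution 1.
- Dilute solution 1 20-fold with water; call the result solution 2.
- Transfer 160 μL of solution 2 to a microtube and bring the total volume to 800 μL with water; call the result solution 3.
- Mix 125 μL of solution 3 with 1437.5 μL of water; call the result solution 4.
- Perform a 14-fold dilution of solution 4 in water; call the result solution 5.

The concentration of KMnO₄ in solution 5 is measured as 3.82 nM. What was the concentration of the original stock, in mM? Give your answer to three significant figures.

4.00 mM

Step 1: 0.48 mL brought to 28.7 mL → factor 28.7/0.48 = 59.792
Step 2: 20-fold → factor 20
Step 3: 160 μL brought to 800 μL → factor 800/160 = 5
Step 4: 125 μL + 1437.5 μL = 1562.5 μL total → factor 1562.5/125 = 12.5
Step 5: 14-fold → factor 14
Overall dilution factor = 59.792 × 20 × 5 × 12.5 × 14 = 1.0464 × 10^6
Stock = 3.82 nM × 1.0464 × 10^6 = 3.997 × 10^6 nM = 4.00 mM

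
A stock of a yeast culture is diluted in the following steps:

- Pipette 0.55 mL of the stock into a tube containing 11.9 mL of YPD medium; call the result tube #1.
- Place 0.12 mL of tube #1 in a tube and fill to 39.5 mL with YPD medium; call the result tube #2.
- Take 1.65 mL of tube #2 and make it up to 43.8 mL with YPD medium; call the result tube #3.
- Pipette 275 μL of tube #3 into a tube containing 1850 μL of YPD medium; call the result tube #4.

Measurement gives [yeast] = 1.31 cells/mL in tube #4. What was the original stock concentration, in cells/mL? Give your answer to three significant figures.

Step 1: 0.55 mL + 11.9 mL = 12.45 mL total → factor 12.45/0.55 = 22.636
Step 2: 0.12 mL brought to 39.5 mL → factor 39.5/0.12 = 329.17
Step 3: 1.65 mL brought to 43.8 mL → factor 43.8/1.65 = 26.545
Step 4: 275 μL + 1850 μL = 2125 μL total → factor 2125/275 = 7.7273
Overall dilution factor = 22.636 × 329.17 × 26.545 × 7.7273 = 1.5284 × 10^6
Stock = 1.31 cells/mL × 1.5284 × 10^6 = 2.00 × 10^6 cells/mL

2.00 × 10^6 cells/mL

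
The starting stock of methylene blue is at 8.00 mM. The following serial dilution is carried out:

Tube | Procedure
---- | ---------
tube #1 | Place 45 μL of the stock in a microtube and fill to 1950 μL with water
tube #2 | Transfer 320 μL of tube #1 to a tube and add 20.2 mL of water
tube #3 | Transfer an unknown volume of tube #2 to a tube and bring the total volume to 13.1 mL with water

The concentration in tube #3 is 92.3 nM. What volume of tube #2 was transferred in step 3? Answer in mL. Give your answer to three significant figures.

Step 1: 45 μL brought to 1950 μL → factor 1950/45 = 43.333
Step 2: 320 μL + 20.2 mL = 20520 μL total → factor 20520/320 = 64.125
Step 3: v brought to 13.1 mL → factor = 13.1 mL/v
Product of known-step factors = 2778.8
Overall factor = 8.00 mM / (92.3 nM) = 86674
Step-3 factor = 86674 / 2778.8 = 31.192
v = 13.1 mL / 31.192 = 0.420 mL

0.420 mL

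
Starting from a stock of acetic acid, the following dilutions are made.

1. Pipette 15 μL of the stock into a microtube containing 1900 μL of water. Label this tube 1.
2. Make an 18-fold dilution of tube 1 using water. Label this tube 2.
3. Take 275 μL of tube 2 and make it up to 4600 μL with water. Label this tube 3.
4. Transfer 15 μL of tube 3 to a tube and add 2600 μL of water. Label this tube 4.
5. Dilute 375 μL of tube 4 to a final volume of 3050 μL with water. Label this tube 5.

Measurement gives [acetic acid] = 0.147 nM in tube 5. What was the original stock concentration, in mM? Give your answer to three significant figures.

Step 1: 15 μL + 1900 μL = 1915 μL total → factor 1915/15 = 127.67
Step 2: 18-fold → factor 18
Step 3: 275 μL brought to 4600 μL → factor 4600/275 = 16.727
Step 4: 15 μL + 2600 μL = 2615 μL total → factor 2615/15 = 174.33
Step 5: 375 μL brought to 3050 μL → factor 3050/375 = 8.1333
Overall dilution factor = 127.67 × 18 × 16.727 × 174.33 × 8.1333 = 5.4503 × 10^7
Stock = 0.147 nM × 5.4503 × 10^7 = 8.012 × 10^6 nM = 8.01 mM

8.01 mM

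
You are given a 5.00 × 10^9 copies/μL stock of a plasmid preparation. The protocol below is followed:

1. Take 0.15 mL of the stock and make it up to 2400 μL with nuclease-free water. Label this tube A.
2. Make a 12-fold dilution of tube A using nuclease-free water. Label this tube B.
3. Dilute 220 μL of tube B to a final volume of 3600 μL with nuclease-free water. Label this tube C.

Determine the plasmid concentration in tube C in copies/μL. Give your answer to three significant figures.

1.59 × 10^6 copies/μL

Step 1: 0.15 mL brought to 2400 μL → factor 2.4/0.15 = 16
Step 2: 12-fold → factor 12
Step 3: 220 μL brought to 3600 μL → factor 3600/220 = 16.364
Overall dilution factor = 16 × 12 × 16.364 = 3141.8
Final = 5.00 × 10^9 copies/μL / 3141.8 = 1.59 × 10^6 copies/μL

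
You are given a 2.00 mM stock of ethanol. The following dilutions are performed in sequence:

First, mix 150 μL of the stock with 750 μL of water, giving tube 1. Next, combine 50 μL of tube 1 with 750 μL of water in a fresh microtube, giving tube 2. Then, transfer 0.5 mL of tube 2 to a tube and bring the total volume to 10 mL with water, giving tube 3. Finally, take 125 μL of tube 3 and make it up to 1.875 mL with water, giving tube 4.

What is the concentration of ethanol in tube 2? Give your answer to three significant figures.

Step 1: 150 μL + 750 μL = 900 μL total → factor 900/150 = 6
Step 2: 50 μL + 750 μL = 800 μL total → factor 800/50 = 16
Dilution factor through tube 2 = 6 × 16 = 96
[tube 2] = 2.00 mM / 96 = 0.0208 mM

0.0208 mM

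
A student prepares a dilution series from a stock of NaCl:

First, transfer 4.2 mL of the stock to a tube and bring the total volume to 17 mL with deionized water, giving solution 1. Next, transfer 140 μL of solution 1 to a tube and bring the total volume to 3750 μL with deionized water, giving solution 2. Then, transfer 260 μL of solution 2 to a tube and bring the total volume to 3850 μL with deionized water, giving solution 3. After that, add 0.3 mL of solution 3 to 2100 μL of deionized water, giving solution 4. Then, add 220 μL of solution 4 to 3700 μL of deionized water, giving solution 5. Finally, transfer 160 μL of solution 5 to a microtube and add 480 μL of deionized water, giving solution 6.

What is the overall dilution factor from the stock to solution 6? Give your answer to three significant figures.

Step 1: 4.2 mL brought to 17 mL → factor 17/4.2 = 4.0476
Step 2: 140 μL brought to 3750 μL → factor 3750/140 = 26.786
Step 3: 260 μL brought to 3850 μL → factor 3850/260 = 14.808
Step 4: 0.3 mL + 2100 μL = 2.4 mL total → factor 2.4/0.3 = 8
Step 5: 220 μL + 3700 μL = 3920 μL total → factor 3920/220 = 17.818
Step 6: 160 μL + 480 μL = 640 μL total → factor 640/160 = 4
Overall dilution factor = 4.0476 × 26.786 × 14.808 × 8 × 17.818 × 4 = 9.1538 × 10^5

9.15 × 10^5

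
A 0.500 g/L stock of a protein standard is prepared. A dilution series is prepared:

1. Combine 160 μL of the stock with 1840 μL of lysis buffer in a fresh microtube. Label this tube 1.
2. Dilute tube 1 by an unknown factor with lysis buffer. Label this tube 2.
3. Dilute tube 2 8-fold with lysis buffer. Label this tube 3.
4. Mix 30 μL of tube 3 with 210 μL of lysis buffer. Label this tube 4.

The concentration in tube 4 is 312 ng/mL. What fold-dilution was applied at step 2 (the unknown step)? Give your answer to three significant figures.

Step 1: 160 μL + 1840 μL = 2000 μL total → factor 2000/160 = 12.5
Step 2: unknown factor x
Step 3: 8-fold → factor 8
Step 4: 30 μL + 210 μL = 240 μL total → factor 240/30 = 8
Product of known-step factors = 800
Overall factor = 0.500 g/L / (312 ng/mL) = 1602.6
x = 1602.6 / 800 = 2.00

2.00-fold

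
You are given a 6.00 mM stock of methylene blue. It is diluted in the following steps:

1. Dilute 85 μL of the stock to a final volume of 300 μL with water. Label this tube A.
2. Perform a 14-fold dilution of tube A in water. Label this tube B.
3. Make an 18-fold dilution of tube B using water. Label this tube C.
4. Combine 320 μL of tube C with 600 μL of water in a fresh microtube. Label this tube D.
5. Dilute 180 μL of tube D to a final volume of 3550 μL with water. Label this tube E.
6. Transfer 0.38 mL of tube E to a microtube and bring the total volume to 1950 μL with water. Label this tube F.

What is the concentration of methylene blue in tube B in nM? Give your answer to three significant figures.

1.21 × 10^5 nM

Step 1: 85 μL brought to 300 μL → factor 300/85 = 3.5294
Step 2: 14-fold → factor 14
Dilution factor through tube B = 3.5294 × 14 = 49.412
[tube B] = 6.00 mM / 49.412 = 0.1214 mM = 1.21 × 10^5 nM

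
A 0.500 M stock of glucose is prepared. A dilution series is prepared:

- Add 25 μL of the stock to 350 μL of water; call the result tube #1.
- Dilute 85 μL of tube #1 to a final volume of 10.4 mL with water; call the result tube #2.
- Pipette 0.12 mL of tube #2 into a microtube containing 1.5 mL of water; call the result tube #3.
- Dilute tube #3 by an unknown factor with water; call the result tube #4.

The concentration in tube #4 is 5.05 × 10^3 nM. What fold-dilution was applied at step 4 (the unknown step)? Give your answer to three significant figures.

4.00-fold

Step 1: 25 μL + 350 μL = 375 μL total → factor 375/25 = 15
Step 2: 85 μL brought to 10.4 mL → factor 10400/85 = 122.35
Step 3: 0.12 mL + 1.5 mL = 1.62 mL total → factor 1.62/0.12 = 13.5
Step 4: unknown factor x
Product of known-step factors = 24776
Overall factor = 0.500 M / (5.05 × 10^3 nM) = 99010
x = 99010 / 24776 = 4.00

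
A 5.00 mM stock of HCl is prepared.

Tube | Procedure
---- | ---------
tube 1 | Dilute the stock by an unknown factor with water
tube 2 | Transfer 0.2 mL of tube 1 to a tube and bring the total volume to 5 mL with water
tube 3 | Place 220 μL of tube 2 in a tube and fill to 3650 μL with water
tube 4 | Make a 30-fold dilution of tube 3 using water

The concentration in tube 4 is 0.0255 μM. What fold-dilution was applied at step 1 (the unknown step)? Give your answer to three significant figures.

Step 1: unknown factor x
Step 2: 0.2 mL brought to 5 mL → factor 5/0.2 = 25
Step 3: 220 μL brought to 3650 μL → factor 3650/220 = 16.591
Step 4: 30-fold → factor 30
Product of known-step factors = 12443
Overall factor = 5.00 mM / (0.0255 μM) = 1.9608 × 10^5
x = 1.9608 × 10^5 / 12443 = 15.8

15.8-fold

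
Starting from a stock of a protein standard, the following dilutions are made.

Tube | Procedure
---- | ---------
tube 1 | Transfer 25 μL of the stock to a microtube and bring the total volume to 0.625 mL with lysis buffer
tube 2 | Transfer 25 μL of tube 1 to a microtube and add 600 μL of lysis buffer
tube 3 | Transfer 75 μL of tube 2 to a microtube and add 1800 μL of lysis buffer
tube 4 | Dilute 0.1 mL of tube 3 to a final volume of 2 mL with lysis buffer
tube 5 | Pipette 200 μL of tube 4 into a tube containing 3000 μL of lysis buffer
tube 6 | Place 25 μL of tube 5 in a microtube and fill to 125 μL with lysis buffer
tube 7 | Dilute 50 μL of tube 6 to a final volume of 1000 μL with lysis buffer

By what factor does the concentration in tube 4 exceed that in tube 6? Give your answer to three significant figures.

Step 1: 25 μL brought to 0.625 mL → factor 625/25 = 25
Step 2: 25 μL + 600 μL = 625 μL total → factor 625/25 = 25
Step 3: 75 μL + 1800 μL = 1875 μL total → factor 1875/75 = 25
Step 4: 0.1 mL brought to 2 mL → factor 2/0.1 = 20
Step 5: 200 μL + 3000 μL = 3200 μL total → factor 3200/200 = 16
Step 6: 25 μL brought to 125 μL → factor 125/25 = 5
Dilution factor to tube 4 = 3.125 × 10^5; to tube 6 = 2.5 × 10^7
[tube 4]/[tube 6] = (factor to tube 6)/(factor to tube 4) = 2.5 × 10^7/3.125 × 10^5 = 80.0

80.0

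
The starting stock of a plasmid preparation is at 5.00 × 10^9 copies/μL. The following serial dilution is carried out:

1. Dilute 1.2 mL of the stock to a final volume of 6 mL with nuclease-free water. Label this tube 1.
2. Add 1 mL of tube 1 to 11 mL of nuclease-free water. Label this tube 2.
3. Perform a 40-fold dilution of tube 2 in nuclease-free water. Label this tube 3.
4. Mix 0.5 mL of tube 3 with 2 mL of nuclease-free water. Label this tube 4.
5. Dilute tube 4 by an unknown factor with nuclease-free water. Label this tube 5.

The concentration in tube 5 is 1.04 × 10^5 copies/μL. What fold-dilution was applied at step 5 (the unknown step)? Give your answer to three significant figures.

4.01-fold

Step 1: 1.2 mL brought to 6 mL → factor 6/1.2 = 5
Step 2: 1 mL + 11 mL = 12 mL total → factor 12/1 = 12
Step 3: 40-fold → factor 40
Step 4: 0.5 mL + 2 mL = 2.5 mL total → factor 2.5/0.5 = 5
Step 5: unknown factor x
Product of known-step factors = 12000
Overall factor = 5.00 × 10^9 copies/μL / (1.04 × 10^5 copies/μL) = 48077
x = 48077 / 12000 = 4.01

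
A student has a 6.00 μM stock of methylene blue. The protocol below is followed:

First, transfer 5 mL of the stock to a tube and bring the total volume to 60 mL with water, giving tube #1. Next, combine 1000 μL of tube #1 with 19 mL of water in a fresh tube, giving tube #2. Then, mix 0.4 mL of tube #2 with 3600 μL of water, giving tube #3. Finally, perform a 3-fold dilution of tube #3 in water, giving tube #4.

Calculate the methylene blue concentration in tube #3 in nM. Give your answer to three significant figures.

Step 1: 5 mL brought to 60 mL → factor 60/5 = 12
Step 2: 1000 μL + 19 mL = 20000 μL total → factor 20000/1000 = 20
Step 3: 0.4 mL + 3600 μL = 4 mL total → factor 4/0.4 = 10
Dilution factor through tube #3 = 12 × 20 × 10 = 2400
[tube #3] = 6.00 μM / 2400 = 0.002500 μM = 2.50 nM

2.50 nM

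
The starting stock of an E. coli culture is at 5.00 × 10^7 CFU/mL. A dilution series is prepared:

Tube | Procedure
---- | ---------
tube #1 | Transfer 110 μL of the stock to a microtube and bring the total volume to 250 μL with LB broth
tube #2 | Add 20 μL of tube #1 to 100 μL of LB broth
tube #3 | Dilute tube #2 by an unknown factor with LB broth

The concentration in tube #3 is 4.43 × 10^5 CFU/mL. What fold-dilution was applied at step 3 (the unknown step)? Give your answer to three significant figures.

Step 1: 110 μL brought to 250 μL → factor 250/110 = 2.2727
Step 2: 20 μL + 100 μL = 120 μL total → factor 120/20 = 6
Step 3: unknown factor x
Product of known-step factors = 13.636
Overall factor = 5.00 × 10^7 CFU/mL / (4.43 × 10^5 CFU/mL) = 112.87
x = 112.87 / 13.636 = 8.28

8.28-fold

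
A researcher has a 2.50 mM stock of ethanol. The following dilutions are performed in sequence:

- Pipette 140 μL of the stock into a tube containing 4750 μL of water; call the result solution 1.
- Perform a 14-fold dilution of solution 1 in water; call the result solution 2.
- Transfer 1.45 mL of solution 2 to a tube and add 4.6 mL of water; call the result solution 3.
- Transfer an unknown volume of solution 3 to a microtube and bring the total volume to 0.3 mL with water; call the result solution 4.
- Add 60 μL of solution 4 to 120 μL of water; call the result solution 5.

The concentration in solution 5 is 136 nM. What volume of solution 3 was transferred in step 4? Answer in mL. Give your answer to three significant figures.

0.0999 mL

Step 1: 140 μL + 4750 μL = 4890 μL total → factor 4890/140 = 34.929
Step 2: 14-fold → factor 14
Step 3: 1.45 mL + 4.6 mL = 6.05 mL total → factor 6.05/1.45 = 4.1724
Step 4: v brought to 0.3 mL → factor = 0.3 mL/v
Step 5: 60 μL + 120 μL = 180 μL total → factor 180/60 = 3
Product of known-step factors = 6120.9
Overall factor = 2.50 mM / (136 nM) = 18382
Step-4 factor = 18382 / 6120.9 = 3.0032
v = 0.3 mL / 3.0032 = 0.0999 mL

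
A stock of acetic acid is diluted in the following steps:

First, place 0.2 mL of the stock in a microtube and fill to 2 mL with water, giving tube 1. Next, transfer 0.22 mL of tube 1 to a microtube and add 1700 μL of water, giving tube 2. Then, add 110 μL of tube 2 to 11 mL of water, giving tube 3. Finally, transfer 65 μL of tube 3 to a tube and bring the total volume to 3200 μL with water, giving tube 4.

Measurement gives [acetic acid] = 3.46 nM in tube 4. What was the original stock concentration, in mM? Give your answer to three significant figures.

Step 1: 0.2 mL brought to 2 mL → factor 2/0.2 = 10
Step 2: 0.22 mL + 1700 μL = 1.92 mL total → factor 1.92/0.22 = 8.7273
Step 3: 110 μL + 11 mL = 11110 μL total → factor 11110/110 = 101
Step 4: 65 μL brought to 3200 μL → factor 3200/65 = 49.231
Overall dilution factor = 10 × 8.7273 × 101 × 49.231 = 4.3395 × 10^5
Stock = 3.46 nM × 4.3395 × 10^5 = 1.501 × 10^6 nM = 1.50 mM

1.50 mM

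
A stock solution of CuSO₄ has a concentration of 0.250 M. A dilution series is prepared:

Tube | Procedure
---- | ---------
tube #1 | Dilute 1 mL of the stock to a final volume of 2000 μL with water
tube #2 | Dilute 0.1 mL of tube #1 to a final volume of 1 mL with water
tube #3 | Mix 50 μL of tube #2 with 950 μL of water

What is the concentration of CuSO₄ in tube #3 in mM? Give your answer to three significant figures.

Step 1: 1 mL brought to 2000 μL → factor 2/1 = 2
Step 2: 0.1 mL brought to 1 mL → factor 1/0.1 = 10
Step 3: 50 μL + 950 μL = 1000 μL total → factor 1000/50 = 20
Overall dilution factor = 2 × 10 × 20 = 400
Final = 0.250 M / 400 = 0.0006250 M = 0.625 mM

0.625 mM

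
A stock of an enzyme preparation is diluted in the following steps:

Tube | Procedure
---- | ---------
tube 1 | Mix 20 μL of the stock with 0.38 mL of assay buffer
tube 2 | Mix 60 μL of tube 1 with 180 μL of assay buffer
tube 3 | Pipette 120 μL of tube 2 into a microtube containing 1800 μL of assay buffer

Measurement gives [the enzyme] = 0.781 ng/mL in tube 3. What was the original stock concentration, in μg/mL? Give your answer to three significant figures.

1.00 μg/mL

Step 1: 20 μL + 0.38 mL = 400 μL total → factor 400/20 = 20
Step 2: 60 μL + 180 μL = 240 μL total → factor 240/60 = 4
Step 3: 120 μL + 1800 μL = 1920 μL total → factor 1920/120 = 16
Overall dilution factor = 20 × 4 × 16 = 1280
Stock = 0.781 ng/mL × 1280 = 999.7 ng/mL = 1.00 μg/mL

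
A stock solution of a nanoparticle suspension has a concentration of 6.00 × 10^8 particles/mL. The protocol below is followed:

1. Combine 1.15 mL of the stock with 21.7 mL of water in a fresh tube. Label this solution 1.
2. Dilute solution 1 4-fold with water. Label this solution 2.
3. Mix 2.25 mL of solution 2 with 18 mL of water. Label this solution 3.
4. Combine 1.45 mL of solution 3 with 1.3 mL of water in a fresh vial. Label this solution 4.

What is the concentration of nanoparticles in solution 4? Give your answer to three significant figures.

Step 1: 1.15 mL + 21.7 mL = 22.85 mL total → factor 22.85/1.15 = 19.87
Step 2: 4-fold → factor 4
Step 3: 2.25 mL + 18 mL = 20.25 mL total → factor 20.25/2.25 = 9
Step 4: 1.45 mL + 1.3 mL = 2.75 mL total → factor 2.75/1.45 = 1.8966
Overall dilution factor = 19.87 × 4 × 9 × 1.8966 = 1356.6
Final = 6.00 × 10^8 particles/mL / 1356.6 = 4.42 × 10^5 particles/mL

4.42 × 10^5 particles/mL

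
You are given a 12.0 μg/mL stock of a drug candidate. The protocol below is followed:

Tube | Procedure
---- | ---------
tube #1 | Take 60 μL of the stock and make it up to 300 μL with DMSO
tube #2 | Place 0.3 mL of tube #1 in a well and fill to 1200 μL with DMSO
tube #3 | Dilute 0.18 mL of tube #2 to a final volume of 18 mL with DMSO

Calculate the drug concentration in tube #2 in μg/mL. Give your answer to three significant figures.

0.600 μg/mL

Step 1: 60 μL brought to 300 μL → factor 300/60 = 5
Step 2: 0.3 mL brought to 1200 μL → factor 1.2/0.3 = 4
Dilution factor through tube #2 = 5 × 4 = 20
[tube #2] = 12.0 μg/mL / 20 = 0.600 μg/mL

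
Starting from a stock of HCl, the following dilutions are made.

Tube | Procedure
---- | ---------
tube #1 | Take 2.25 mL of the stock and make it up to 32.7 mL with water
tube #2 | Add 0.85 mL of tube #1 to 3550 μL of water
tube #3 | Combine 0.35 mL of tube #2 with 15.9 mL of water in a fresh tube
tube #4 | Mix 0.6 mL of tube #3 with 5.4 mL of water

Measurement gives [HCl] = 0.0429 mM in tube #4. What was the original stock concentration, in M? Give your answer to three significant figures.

1.50 M

Step 1: 2.25 mL brought to 32.7 mL → factor 32.7/2.25 = 14.533
Step 2: 0.85 mL + 3550 μL = 4.4 mL total → factor 4.4/0.85 = 5.1765
Step 3: 0.35 mL + 15.9 mL = 16.25 mL total → factor 16.25/0.35 = 46.429
Step 4: 0.6 mL + 5.4 mL = 6 mL total → factor 6/0.6 = 10
Overall dilution factor = 14.533 × 5.1765 × 46.429 × 10 = 34929
Stock = 0.0429 mM × 34929 = 1498 mM = 1.50 M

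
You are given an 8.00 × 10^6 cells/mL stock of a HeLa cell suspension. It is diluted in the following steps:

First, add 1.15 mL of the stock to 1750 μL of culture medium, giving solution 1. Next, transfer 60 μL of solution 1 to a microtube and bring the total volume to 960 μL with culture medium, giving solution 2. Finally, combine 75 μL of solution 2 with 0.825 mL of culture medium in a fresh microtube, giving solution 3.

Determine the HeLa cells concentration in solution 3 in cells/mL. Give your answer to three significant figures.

1.65 × 10^4 cells/mL

Step 1: 1.15 mL + 1750 μL = 2.9 mL total → factor 2.9/1.15 = 2.5217
Step 2: 60 μL brought to 960 μL → factor 960/60 = 16
Step 3: 75 μL + 0.825 mL = 900 μL total → factor 900/75 = 12
Overall dilution factor = 2.5217 × 16 × 12 = 484.17
Final = 8.00 × 10^6 cells/mL / 484.17 = 1.65 × 10^4 cells/mL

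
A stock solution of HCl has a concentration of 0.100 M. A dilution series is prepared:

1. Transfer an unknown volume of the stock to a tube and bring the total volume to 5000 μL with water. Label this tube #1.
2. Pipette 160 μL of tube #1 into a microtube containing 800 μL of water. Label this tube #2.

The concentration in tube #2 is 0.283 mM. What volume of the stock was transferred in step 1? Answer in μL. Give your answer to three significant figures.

Step 1: v brought to 5000 μL → factor = 5000 μL/v
Step 2: 160 μL + 800 μL = 960 μL total → factor 960/160 = 6
Product of known-step factors = 6
Overall factor = 0.100 M / (0.283 mM) = 353.36
Step-1 factor = 353.36 / 6 = 58.893
v = 5000 μL / 58.893 = 84.9 μL

84.9 μL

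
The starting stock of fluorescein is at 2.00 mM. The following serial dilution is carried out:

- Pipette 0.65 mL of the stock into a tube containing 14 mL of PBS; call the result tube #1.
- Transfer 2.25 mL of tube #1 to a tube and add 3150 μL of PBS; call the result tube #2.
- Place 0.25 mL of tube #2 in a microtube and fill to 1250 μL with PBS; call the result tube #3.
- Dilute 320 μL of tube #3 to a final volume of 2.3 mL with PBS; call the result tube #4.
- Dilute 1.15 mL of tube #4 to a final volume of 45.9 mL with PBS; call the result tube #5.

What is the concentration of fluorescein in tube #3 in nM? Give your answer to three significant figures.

Step 1: 0.65 mL + 14 mL = 14.65 mL total → factor 14.65/0.65 = 22.538
Step 2: 2.25 mL + 3150 μL = 5.4 mL total → factor 5.4/2.25 = 2.4
Step 3: 0.25 mL brought to 1250 μL → factor 1.25/0.25 = 5
Dilution factor through tube #3 = 22.538 × 2.4 × 5 = 270.46
[tube #3] = 2.00 mM / 270.46 = 0.007395 mM = 7.39 × 10^3 nM

7.39 × 10^3 nM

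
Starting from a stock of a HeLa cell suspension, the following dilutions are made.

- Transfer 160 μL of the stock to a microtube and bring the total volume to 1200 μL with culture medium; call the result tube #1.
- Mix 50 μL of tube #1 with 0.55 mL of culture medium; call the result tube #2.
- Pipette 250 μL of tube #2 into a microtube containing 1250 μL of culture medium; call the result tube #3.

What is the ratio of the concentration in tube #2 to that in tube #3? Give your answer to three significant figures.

Step 1: 160 μL brought to 1200 μL → factor 1200/160 = 7.5
Step 2: 50 μL + 0.55 mL = 600 μL total → factor 600/50 = 12
Step 3: 250 μL + 1250 μL = 1500 μL total → factor 1500/250 = 6
Dilution factor to tube #2 = 90; to tube #3 = 540
[tube #2]/[tube #3] = (factor to tube #3)/(factor to tube #2) = 540/90 = 6.00

6.00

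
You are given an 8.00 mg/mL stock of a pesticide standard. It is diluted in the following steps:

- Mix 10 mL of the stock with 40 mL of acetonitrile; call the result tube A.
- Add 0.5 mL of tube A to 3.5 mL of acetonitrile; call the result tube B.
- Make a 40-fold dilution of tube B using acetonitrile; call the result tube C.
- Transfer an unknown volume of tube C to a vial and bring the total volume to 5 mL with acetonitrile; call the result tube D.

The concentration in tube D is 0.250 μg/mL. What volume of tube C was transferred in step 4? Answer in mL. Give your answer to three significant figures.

Step 1: 10 mL + 40 mL = 50 mL total → factor 50/10 = 5
Step 2: 0.5 mL + 3.5 mL = 4 mL total → factor 4/0.5 = 8
Step 3: 40-fold → factor 40
Step 4: v brought to 5 mL → factor = 5 mL/v
Product of known-step factors = 1600
Overall factor = 8.00 mg/mL / (0.250 μg/mL) = 32000
Step-4 factor = 32000 / 1600 = 20
v = 5 mL / 20 = 0.250 mL

0.250 mL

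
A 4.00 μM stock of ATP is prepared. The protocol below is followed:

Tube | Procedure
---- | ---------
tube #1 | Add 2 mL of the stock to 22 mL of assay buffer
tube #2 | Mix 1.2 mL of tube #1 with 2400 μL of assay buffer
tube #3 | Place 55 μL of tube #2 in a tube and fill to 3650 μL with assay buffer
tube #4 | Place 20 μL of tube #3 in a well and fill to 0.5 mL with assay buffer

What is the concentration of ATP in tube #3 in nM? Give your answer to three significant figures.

Step 1: 2 mL + 22 mL = 24 mL total → factor 24/2 = 12
Step 2: 1.2 mL + 2400 μL = 3.6 mL total → factor 3.6/1.2 = 3
Step 3: 55 μL brought to 3650 μL → factor 3650/55 = 66.364
Dilution factor through tube #3 = 12 × 3 × 66.364 = 2389.1
[tube #3] = 4.00 μM / 2389.1 = 0.001674 μM = 1.67 nM

1.67 nM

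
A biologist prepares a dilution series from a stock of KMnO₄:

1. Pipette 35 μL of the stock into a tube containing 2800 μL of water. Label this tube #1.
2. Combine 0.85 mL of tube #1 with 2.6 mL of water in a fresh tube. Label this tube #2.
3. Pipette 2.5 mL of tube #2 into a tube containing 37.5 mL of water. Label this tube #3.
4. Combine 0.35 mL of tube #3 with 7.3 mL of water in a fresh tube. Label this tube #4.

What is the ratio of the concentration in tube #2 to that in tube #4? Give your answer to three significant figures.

350

Step 1: 35 μL + 2800 μL = 2835 μL total → factor 2835/35 = 81
Step 2: 0.85 mL + 2.6 mL = 3.45 mL total → factor 3.45/0.85 = 4.0588
Step 3: 2.5 mL + 37.5 mL = 40 mL total → factor 40/2.5 = 16
Step 4: 0.35 mL + 7.3 mL = 7.65 mL total → factor 7.65/0.35 = 21.857
Dilution factor to tube #2 = 328.76; to tube #4 = 1.1497 × 10^5
[tube #2]/[tube #4] = (factor to tube #4)/(factor to tube #2) = 1.1497 × 10^5/328.76 = 350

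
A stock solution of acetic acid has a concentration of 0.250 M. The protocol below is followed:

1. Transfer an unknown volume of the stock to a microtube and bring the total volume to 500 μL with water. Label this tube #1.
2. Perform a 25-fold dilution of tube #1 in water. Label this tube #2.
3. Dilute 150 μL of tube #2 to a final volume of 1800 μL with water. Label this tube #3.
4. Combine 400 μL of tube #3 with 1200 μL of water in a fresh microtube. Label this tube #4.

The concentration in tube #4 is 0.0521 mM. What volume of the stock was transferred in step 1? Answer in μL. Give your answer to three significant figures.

Step 1: v brought to 500 μL → factor = 500 μL/v
Step 2: 25-fold → factor 25
Step 3: 150 μL brought to 1800 μL → factor 1800/150 = 12
Step 4: 400 μL + 1200 μL = 1600 μL total → factor 1600/400 = 4
Product of known-step factors = 1200
Overall factor = 0.250 M / (0.0521 mM) = 4798.5
Step-1 factor = 4798.5 / 1200 = 3.9987
v = 500 μL / 3.9987 = 125 μL

125 μL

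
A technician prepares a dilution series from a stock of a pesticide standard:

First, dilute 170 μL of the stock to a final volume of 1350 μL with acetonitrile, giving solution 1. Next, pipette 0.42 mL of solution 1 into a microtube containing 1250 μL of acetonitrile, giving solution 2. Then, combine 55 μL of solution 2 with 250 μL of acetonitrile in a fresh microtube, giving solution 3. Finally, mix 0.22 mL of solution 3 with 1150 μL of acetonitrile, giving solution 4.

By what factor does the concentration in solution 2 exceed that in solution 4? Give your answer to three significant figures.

34.5

Step 1: 170 μL brought to 1350 μL → factor 1350/170 = 7.9412
Step 2: 0.42 mL + 1250 μL = 1.67 mL total → factor 1.67/0.42 = 3.9762
Step 3: 55 μL + 250 μL = 305 μL total → factor 305/55 = 5.5455
Step 4: 0.22 mL + 1150 μL = 1.37 mL total → factor 1.37/0.22 = 6.2273
Dilution factor to solution 2 = 31.576; to solution 4 = 1090.4
[solution 2]/[solution 4] = (factor to solution 4)/(factor to solution 2) = 1090.4/31.576 = 34.5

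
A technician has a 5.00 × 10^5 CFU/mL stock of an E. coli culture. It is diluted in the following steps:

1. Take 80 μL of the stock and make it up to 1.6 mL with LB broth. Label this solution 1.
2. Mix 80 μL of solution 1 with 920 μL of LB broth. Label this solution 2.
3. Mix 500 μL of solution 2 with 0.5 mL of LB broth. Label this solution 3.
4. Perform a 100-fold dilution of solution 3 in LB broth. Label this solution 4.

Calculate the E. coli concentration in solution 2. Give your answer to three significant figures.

Step 1: 80 μL brought to 1.6 mL → factor 1600/80 = 20
Step 2: 80 μL + 920 μL = 1000 μL total → factor 1000/80 = 12.5
Dilution factor through solution 2 = 20 × 12.5 = 250
[solution 2] = 5.00 × 10^5 CFU/mL / 250 = 2.00 × 10^3 CFU/mL

2.00 × 10^3 CFU/mL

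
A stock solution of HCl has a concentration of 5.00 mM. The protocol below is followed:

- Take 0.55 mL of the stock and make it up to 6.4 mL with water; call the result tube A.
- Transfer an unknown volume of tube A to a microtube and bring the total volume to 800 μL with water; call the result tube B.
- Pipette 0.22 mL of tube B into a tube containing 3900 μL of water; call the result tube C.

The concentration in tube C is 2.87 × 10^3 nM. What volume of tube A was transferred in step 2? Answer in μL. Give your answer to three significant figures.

Step 1: 0.55 mL brought to 6.4 mL → factor 6.4/0.55 = 11.636
Step 2: v brought to 800 μL → factor = 800 μL/v
Step 3: 0.22 mL + 3900 μL = 4.12 mL total → factor 4.12/0.22 = 18.727
Product of known-step factors = 217.92
Overall factor = 5.00 mM / (2.87 × 10^3 nM) = 1742.2
Step-2 factor = 1742.2 / 217.92 = 7.9946
v = 800 μL / 7.9946 = 100 μL

100 μL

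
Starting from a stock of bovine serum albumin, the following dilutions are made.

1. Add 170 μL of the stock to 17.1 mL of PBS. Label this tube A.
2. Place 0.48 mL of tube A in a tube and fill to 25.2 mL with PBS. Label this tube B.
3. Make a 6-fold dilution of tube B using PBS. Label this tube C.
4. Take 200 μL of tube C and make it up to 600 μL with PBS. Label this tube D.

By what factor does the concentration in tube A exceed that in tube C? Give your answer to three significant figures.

Step 1: 170 μL + 17.1 mL = 17270 μL total → factor 17270/170 = 101.59
Step 2: 0.48 mL brought to 25.2 mL → factor 25.2/0.48 = 52.5
Step 3: 6-fold → factor 6
Dilution factor to tube A = 101.59; to tube C = 32000
[tube A]/[tube C] = (factor to tube C)/(factor to tube A) = 32000/101.59 = 315

315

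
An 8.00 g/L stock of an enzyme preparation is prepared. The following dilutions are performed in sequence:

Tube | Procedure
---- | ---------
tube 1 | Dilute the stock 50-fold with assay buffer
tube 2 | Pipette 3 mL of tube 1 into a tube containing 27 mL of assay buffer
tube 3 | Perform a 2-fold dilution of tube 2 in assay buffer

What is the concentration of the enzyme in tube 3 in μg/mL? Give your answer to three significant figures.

Step 1: 50-fold → factor 50
Step 2: 3 mL + 27 mL = 30 mL total → factor 30/3 = 10
Step 3: 2-fold → factor 2
Dilution factor through tube 3 = 50 × 10 × 2 = 1000
[tube 3] = 8.00 g/L / 1000 = 0.008000 g/L = 8.00 μg/mL

8.00 μg/mL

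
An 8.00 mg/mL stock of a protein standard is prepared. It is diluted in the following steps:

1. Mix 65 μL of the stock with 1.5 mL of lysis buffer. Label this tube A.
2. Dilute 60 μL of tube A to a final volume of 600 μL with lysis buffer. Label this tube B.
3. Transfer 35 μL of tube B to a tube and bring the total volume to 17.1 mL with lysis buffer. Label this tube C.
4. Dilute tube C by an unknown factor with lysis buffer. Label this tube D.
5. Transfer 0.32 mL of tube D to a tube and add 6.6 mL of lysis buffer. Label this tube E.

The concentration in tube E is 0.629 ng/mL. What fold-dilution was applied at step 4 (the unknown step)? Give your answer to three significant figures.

5.00-fold

Step 1: 65 μL + 1.5 mL = 1565 μL total → factor 1565/65 = 24.077
Step 2: 60 μL brought to 600 μL → factor 600/60 = 10
Step 3: 35 μL brought to 17.1 mL → factor 17100/35 = 488.57
Step 4: unknown factor x
Step 5: 0.32 mL + 6.6 mL = 6.92 mL total → factor 6.92/0.32 = 21.625
Product of known-step factors = 2.5438 × 10^6
Overall factor = 8.00 mg/mL / (0.629 ng/mL) = 1.2719 × 10^7
x = 1.2719 × 10^7 / 2.5438 × 10^6 = 5.00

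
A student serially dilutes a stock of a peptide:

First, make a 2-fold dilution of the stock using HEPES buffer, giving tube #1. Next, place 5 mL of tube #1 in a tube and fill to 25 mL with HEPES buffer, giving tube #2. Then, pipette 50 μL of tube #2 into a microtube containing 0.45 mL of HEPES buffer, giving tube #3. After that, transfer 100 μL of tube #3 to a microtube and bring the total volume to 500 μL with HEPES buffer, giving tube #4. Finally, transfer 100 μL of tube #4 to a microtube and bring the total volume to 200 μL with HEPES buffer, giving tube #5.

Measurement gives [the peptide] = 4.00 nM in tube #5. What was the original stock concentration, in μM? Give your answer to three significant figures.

Step 1: 2-fold → factor 2
Step 2: 5 mL brought to 25 mL → factor 25/5 = 5
Step 3: 50 μL + 0.45 mL = 500 μL total → factor 500/50 = 10
Step 4: 100 μL brought to 500 μL → factor 500/100 = 5
Step 5: 100 μL brought to 200 μL → factor 200/100 = 2
Overall dilution factor = 2 × 5 × 10 × 5 × 2 = 1000
Stock = 4.00 nM × 1000 = 4000 nM = 4.00 μM

4.00 μM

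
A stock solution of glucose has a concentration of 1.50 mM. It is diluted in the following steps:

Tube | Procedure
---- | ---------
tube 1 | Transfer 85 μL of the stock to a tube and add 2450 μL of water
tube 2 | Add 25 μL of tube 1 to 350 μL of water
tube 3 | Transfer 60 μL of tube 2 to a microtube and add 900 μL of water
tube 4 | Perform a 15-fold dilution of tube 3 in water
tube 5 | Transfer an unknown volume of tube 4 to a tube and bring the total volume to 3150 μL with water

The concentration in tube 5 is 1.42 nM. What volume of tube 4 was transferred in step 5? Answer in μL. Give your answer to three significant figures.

Step 1: 85 μL + 2450 μL = 2535 μL total → factor 2535/85 = 29.824
Step 2: 25 μL + 350 μL = 375 μL total → factor 375/25 = 15
Step 3: 60 μL + 900 μL = 960 μL total → factor 960/60 = 16
Step 4: 15-fold → factor 15
Step 5: v brought to 3150 μL → factor = 3150 μL/v
Product of known-step factors = 1.0736 × 10^5
Overall factor = 1.50 mM / (1.42 nM) = 1.0563 × 10^6
Step-5 factor = 1.0563 × 10^6 / 1.0736 × 10^5 = 9.8388
v = 3150 μL / 9.8388 = 320 μL

320 μL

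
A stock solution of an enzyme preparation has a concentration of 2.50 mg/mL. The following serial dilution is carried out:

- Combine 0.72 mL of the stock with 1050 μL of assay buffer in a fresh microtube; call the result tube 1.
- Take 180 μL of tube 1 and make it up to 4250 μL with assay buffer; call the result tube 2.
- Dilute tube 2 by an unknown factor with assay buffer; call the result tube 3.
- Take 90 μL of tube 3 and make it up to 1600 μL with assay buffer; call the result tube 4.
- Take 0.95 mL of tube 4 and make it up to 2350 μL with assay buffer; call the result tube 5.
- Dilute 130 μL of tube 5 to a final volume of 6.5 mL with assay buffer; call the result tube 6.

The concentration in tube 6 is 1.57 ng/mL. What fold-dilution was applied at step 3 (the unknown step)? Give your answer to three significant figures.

12.5-fold

Step 1: 0.72 mL + 1050 μL = 1.77 mL total → factor 1.77/0.72 = 2.4583
Step 2: 180 μL brought to 4250 μL → factor 4250/180 = 23.611
Step 3: unknown factor x
Step 4: 90 μL brought to 1600 μL → factor 1600/90 = 17.778
Step 5: 0.95 mL brought to 2350 μL → factor 2.35/0.95 = 2.4737
Step 6: 130 μL brought to 6.5 mL → factor 6500/130 = 50
Product of known-step factors = 1.2763 × 10^5
Overall factor = 2.50 mg/mL / (1.57 ng/mL) = 1.5924 × 10^6
x = 1.5924 × 10^6 / 1.2763 × 10^5 = 12.5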